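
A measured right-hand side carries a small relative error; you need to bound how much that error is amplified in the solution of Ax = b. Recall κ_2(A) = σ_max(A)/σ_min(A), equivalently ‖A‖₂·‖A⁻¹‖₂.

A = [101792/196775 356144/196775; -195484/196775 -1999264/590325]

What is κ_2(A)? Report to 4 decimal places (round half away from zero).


AᵀA = [33616336/26796125 345731456/80388375; 345731456/80388375 3556126976/241165125]; tr = 30869392/1929321, det = 4096/1929321
eigenvalues of AᵀA: λ = (tr ± √(tr²−4·det))/2 = 16, 256/1929321
so κ_2 = √(16 / (256/1929321)) = 347.2500

347.2500


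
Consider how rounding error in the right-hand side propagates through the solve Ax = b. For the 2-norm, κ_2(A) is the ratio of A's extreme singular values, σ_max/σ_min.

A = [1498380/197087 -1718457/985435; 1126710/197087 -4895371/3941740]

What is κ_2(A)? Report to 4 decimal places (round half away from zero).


M = AᵀA = [3514618048500/38843285569 -1581526985805/77686571138; -1581526985805/77686571138 2848566744049/621492569104]. tr(M)=35147207329/369715984, det(M)=6426225/23107249
solving λ² − 35147207329/369715984·λ + 6426225/23107249 = 0 gives λ = 1521/16, 67600/23107249
κ = σ_max/σ_min = (39/4)/(260/4807) = 180.2625

180.2625


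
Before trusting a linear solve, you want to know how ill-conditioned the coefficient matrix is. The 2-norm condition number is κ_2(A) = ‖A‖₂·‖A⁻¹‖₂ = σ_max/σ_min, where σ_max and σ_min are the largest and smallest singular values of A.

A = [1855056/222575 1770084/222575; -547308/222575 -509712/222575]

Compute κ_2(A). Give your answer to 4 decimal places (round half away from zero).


307.0000

AᵀA = [5985246096/79263409 5700119040/79263409; 5700119040/79263409 5428805904/79263409]; tr = 13572000/94249, det = 20736/94249
λ_max, λ_min = (13572000/94249 ± √184191366610944/8882874001)/2 = 144, 144/94249
κ = σ_max/σ_min = 12/(12/307) = 307.0000


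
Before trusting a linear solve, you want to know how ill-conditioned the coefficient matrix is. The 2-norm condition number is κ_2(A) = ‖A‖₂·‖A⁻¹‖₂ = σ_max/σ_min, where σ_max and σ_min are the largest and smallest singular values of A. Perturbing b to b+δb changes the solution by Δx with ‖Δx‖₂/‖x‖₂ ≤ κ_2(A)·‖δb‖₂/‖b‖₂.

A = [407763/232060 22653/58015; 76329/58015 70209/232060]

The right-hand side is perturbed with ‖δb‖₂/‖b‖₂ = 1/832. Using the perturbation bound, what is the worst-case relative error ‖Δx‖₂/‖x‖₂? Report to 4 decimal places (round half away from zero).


0.3401

form AᵀA = [10379540961/2154073744 145960380/134629609; 145960380/134629609 525593529/2154073744] with trace 3243645/640712 and determinant 6561/20502784
solving λ² − 3243645/640712·λ + 6561/20502784 = 0 gives λ = 81/16, 81/1281424
κ_2(A) = √(λ_max/λ_min) = √((81/16) / (81/1281424)) = 283.0000
bound on ‖Δx‖/‖x‖: κ·ε = 283.0000·1/832 = 0.3401


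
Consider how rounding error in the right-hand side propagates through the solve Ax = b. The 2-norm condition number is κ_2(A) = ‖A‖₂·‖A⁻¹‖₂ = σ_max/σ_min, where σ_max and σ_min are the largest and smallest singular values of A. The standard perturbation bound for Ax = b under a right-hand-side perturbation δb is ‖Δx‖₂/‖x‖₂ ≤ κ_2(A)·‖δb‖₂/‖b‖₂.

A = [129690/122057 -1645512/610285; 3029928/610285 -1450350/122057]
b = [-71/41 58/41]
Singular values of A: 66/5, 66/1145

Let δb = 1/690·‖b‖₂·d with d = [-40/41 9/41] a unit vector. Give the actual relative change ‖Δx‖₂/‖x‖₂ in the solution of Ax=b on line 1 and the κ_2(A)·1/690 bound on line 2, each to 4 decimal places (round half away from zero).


largest singular value 66/5, smallest 66/1145
κ = σ_max/σ_min = (66/5)/(66/1145) = 229.0000
κ_2(A)·‖δb‖/‖b‖ = 0.3319
solve Ax = b  →  x = [32.0571 13.2751]
‖b‖ = 2.2361, ‖x‖ = 34.6971
Δx = A⁻¹·δb where δb = 1/690·2.2361·d; ‖Δx‖ = 0.0562
relative error = 0.0016
realised/bound (from unrounded values) ≈ 0.0049

0.0016
0.3319


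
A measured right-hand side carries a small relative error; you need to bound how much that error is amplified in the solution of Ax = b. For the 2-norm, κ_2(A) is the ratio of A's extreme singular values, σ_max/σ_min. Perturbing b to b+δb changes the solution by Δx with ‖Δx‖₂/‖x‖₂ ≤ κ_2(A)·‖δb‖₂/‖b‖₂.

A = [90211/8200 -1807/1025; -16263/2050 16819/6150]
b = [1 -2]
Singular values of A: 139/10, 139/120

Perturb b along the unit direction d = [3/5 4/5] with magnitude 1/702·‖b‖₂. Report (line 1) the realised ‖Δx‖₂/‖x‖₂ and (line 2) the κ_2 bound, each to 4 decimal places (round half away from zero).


σ_max = 139/10, σ_min = 139/120
condition number: (139/10) ÷ (139/120) = 12.0000
worst-case relative error ≤ 12.0000 × 1/702 = 0.0171
solve Ax = b  →  x = [-0.0491 -0.8738]
2-norm of b is 2.2361; of x, 0.8752
re-solving with b+δb shifts x by Δx of norm 0.0027
relative error = 0.0031
so the bound overstates the realised error by a factor of ≈ 5.4406 (computed from the unrounded values)

0.0031
0.0171


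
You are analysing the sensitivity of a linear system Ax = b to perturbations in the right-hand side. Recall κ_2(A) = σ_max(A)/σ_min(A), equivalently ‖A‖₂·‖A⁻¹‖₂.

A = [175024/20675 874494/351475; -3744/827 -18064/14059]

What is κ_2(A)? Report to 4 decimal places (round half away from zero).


258.4375

M = AᵀA = [39394360576/427455625 11489835168/427455625; 11489835168/427455625 3351841924/427455625]. tr(M)=68393924/683929, det(M)=102400/683929
char-poly roots: 100 and 1024/683929
κ_2(A) = √(λ_max/λ_min) = √(100 / (1024/683929)) = 258.4375


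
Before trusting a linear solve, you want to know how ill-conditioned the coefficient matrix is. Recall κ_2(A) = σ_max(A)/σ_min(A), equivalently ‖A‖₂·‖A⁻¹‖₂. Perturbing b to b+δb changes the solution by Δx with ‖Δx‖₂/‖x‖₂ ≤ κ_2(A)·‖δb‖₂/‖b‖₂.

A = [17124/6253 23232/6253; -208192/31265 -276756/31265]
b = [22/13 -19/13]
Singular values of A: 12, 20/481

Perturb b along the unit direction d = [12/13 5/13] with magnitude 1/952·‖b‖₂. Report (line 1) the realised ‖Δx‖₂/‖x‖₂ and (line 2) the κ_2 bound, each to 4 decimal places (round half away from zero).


0.0023
0.3032

σ_max = 12, σ_min = 20/481
κ_2(A) = 12 / (20/481) = 288.6000
bound on ‖Δx‖/‖x‖: κ·ε = 288.6000·1/952 = 0.3032
solve Ax = b  →  x = [-19.1400 14.5633]
‖b‖ = 2.2361, ‖x‖ = 24.0506
re-solving with b+δb shifts x by Δx of norm 0.0565
dividing the unrounded norms, ‖Δx‖/‖x‖ = 0.0023
so the bound overstates the realised error by a factor of ≈ 129.0689 (computed from the unrounded values)


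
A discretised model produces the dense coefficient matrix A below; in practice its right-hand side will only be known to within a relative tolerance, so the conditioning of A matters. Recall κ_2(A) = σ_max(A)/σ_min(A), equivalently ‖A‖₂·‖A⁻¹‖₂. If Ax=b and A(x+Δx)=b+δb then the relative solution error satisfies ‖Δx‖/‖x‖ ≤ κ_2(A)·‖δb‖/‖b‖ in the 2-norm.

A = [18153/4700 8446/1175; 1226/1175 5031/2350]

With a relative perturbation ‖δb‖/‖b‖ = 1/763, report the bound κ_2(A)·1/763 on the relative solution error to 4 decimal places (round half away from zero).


M = AᵀA = [565729/35344 132525/4418; 132525/4418 497041/8836]. tr(M)=2553893/35344, det(M)=83521/141376
char-poly roots: 289/4 and 289/35344
so κ_2 = √((289/4) / (289/35344)) = 94.0000
κ_2(A)·‖δb‖/‖b‖ = 0.1232

0.1232


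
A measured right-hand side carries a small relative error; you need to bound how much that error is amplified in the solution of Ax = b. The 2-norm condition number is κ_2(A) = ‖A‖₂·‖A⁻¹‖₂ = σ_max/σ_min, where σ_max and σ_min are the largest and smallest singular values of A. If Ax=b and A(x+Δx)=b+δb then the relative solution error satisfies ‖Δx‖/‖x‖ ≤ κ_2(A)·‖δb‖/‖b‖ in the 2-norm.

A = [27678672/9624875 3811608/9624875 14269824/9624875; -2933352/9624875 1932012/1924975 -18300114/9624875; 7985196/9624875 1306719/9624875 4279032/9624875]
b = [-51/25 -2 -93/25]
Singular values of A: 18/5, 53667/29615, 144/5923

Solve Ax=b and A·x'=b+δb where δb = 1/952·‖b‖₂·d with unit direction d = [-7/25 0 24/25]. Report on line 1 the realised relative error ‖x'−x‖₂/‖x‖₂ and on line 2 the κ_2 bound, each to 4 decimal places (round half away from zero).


0.0016
0.1555

from the listed singular values, σ₁ = 18/5, σ_n = 144/5923
κ_2(A) = (18/5) / (144/5923) = 148.0750
perturbation bound = 148.0750·1/952 = 0.1555
solve Ax = b  →  x = [43.1834 -99.7100 -58.5038]
‖b‖₂ = 4.6904 and ‖x‖₂ = 123.4082
re-solving with b+δb shifts x by Δx of norm 0.2027
relative error = 0.0016
tightness: 0.0016 against a bound of 0.1555 (unrounded ratio ≈ 0.0106)


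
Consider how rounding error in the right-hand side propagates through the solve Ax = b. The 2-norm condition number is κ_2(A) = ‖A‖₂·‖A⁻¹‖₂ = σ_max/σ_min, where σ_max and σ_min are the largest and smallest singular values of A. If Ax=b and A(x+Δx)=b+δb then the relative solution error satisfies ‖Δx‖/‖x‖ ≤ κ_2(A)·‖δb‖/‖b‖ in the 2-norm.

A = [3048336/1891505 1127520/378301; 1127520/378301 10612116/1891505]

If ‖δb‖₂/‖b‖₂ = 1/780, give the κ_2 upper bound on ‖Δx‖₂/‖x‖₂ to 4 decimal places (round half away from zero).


0.4196

AᵀA = [142127633664/12379900225 10659123072/495196009; 10659123072/495196009 499652386704/12379900225]; tr = 2220692112/42837025, det = 26873856/1070925625
solving λ² − 2220692112/42837025·λ + 26873856/1070925625 = 0 gives λ = 1296/25, 20736/42837025
σ_max=√(1296/25)=(36/5), σ_min=√(20736/42837025)=(144/6545) → κ = 327.2500
perturbation bound = 327.2500·1/780 = 0.4196


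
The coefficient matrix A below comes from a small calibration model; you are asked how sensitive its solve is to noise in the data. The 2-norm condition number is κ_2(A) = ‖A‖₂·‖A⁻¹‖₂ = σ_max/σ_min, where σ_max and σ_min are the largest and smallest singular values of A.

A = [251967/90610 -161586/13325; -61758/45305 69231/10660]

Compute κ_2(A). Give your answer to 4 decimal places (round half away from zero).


130.0000

AᵀA = [54493821/5681780 -3023721171/71022250; -3023721171/71022250 537583850361/2840890000]; tr = 336008781/1690000, det = 395254161/169000000
eigenvalues of AᵀA: λ = (tr ± √(tr²−4·det))/2 = 19881/100, 19881/1690000
κ = σ_max/σ_min = (141/10)/(141/1300) = 130.0000


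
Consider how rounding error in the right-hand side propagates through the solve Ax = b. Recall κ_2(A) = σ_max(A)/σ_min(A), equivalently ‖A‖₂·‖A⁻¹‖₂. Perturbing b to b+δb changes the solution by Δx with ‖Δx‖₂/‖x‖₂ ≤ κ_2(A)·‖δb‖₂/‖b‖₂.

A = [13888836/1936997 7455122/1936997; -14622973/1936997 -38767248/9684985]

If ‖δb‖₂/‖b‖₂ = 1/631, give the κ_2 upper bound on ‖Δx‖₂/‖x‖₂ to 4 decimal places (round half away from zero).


0.6227

form AᵀA = [483627948625/4461304849 1289663798904/22306524245; 1289663798904/22306524245 3439204064644/111532621225] with trace 53736687821/385926025 and determinant 48469444/385926025
char-poly roots: 3481/25 and 13924/15437041
so κ_2 = √((3481/25) / (13924/15437041)) = 392.9000
κ_2(A)·‖δb‖/‖b‖ = 0.6227


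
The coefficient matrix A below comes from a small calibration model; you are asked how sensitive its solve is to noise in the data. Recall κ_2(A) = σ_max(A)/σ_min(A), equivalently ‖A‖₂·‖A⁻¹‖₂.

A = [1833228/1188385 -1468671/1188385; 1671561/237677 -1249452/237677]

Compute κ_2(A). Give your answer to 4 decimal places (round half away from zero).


form AᵀA = [43553616489/840130225 -32662575648/840130225; -32662575648/840130225 24500447361/840130225] with trace 2722162554/33605209 and determinant 11390625/33605209
eigenvalues of AᵀA: λ = (tr ± √(tr²−4·det))/2 = 81, 140625/33605209
κ = σ_max/σ_min = 9/(375/5797) = 139.1280

139.1280


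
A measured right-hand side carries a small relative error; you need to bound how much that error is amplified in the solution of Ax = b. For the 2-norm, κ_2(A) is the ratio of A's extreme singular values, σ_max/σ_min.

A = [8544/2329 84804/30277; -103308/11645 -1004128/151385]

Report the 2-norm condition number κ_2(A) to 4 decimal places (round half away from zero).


279.4800

form AᵀA = [12497541264/135606025 9372968448/135606025; 9372968448/135606025 7029976336/135606025] with trace 781100704/5424241 and determinant 1440000/5424241
eigenvalues of AᵀA: λ = (tr ± √(tr²−4·det))/2 = 144, 10000/5424241
so κ_2 = √(144 / (10000/5424241)) = 279.4800


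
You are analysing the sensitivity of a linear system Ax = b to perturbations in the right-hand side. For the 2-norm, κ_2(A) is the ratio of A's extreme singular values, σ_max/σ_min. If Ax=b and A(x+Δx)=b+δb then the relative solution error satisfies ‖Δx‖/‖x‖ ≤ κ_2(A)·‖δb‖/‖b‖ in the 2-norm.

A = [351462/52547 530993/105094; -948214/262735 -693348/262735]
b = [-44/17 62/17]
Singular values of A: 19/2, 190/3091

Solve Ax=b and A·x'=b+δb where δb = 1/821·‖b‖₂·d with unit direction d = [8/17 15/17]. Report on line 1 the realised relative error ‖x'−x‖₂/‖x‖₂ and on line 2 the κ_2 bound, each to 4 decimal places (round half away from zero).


from the listed singular values, σ₁ = 19/2, σ_n = 190/3091
condition number: (19/2) ÷ (190/3091) = 154.5500
perturbation bound = 154.5500·1/821 = 0.1882
solve Ax = b  →  x = [-19.8589 25.7768]
2-norm of b is 4.4721; of x, 32.5396
δb = ε·‖b‖·d = [0.0026 0.0048]; solving A·Δx = δb gives ‖Δx‖ = 0.0886
realised ‖Δx‖/‖x‖ = 0.0027
tightness: 0.0027 against a bound of 0.1882 (unrounded ratio ≈ 0.0145)

0.0027
0.1882


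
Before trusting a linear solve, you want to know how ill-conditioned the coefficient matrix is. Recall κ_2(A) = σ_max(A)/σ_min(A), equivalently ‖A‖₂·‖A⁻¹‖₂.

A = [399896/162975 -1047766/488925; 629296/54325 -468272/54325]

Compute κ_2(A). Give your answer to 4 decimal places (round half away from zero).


59.6250

form AᵀA = [443074112/3160125 -996478672/9480375; -996478672/9480375 2243829332/28441125] with trace 1246299268/5688225 and determinant 1919140864/142205625
λ_max, λ_min = (1246299268/5688225 ± √62060608984430224/1294236146025)/2 = 5476/25, 350464/5688225
κ = σ_max/σ_min = (74/5)/(592/2385) = 59.6250


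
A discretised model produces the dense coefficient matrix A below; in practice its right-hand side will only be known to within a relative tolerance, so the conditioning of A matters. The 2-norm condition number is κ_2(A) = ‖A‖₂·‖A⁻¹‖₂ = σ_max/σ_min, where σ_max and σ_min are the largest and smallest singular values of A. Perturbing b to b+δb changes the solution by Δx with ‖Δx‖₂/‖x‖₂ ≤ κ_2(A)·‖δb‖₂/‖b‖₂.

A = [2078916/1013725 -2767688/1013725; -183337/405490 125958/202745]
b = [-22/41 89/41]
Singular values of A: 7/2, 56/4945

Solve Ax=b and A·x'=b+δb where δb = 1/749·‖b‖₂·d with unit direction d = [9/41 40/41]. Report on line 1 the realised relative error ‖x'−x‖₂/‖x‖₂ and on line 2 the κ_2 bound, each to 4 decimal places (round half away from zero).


largest singular value 7/2, smallest 56/4945
κ = σ_max/σ_min = (7/2)/(56/4945) = 309.0625
κ_2(A)·‖δb‖/‖b‖ = 0.4126
solve Ax = b  →  x = [141.1143 106.1929]
2-norm of b is 2.2361; of x, 176.6074
Δx = A⁻¹·δb where δb = 1/749·2.2361·d; ‖Δx‖ = 0.2636
relative error = 0.0015
realised/bound (from unrounded values) ≈ 0.0036

0.0015
0.4126


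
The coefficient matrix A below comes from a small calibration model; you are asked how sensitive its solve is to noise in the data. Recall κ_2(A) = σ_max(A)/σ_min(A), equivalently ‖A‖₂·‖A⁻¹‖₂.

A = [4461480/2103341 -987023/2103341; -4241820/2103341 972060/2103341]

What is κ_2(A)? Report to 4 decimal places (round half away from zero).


265.3500

AᵀA = [45062830800/5260455841 -10138985640/5260455841; -10138985640/5260455841 2281944169/5260455841]; tr = 28164649/3129361, det = 3600/3129361
λ_max, λ_min = (28164649/3129361 ± √793202390494801/9792900268321)/2 = 9, 400/3129361
so κ_2 = √(9 / (400/3129361)) = 265.3500


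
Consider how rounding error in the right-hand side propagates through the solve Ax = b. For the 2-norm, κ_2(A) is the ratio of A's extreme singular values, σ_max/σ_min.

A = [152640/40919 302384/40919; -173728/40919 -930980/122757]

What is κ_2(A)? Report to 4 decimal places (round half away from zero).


form AᵀA = [3740672/117113 20997760/351339; 20997760/351339 118182032/1054017] with trace 8932240/62001 and determinant 65536/6889
eigenvalues of AᵀA: λ = (tr ± √(tr²−4·det))/2 = 144, 4096/62001
so κ_2 = √(144 / (4096/62001)) = 46.6875

46.6875


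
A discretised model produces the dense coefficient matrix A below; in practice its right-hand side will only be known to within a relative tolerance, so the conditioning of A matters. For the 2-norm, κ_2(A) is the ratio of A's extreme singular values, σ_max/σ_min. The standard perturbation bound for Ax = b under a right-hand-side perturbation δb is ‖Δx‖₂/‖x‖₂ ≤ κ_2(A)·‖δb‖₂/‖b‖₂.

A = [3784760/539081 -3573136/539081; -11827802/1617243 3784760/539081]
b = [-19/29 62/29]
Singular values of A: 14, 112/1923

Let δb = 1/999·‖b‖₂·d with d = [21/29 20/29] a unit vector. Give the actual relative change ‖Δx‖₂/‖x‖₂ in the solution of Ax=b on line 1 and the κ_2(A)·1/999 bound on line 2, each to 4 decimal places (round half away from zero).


from the listed singular values, σ₁ = 14, σ_n = 112/1923
condition number: 14 ÷ (112/1923) = 240.3750
κ_2(A)·‖δb‖/‖b‖ = 0.2406
solve Ax = b  →  x = [11.7377 12.5317]
‖b‖ = 2.2361, ‖x‖ = 17.1702
δb = ε·‖b‖·d = [0.0016 0.0015]; solving A·Δx = δb gives ‖Δx‖ = 0.0384
dividing the unrounded norms, ‖Δx‖/‖x‖ = 0.0022
realised/bound (from unrounded values) ≈ 0.0093

0.0022
0.2406


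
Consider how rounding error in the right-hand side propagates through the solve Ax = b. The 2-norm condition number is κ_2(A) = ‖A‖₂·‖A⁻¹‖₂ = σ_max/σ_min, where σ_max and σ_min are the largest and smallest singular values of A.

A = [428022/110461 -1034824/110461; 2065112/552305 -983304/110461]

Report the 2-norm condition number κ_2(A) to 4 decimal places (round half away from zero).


366.2500

M = AᵀA = [808996468/27900925 -388298736/5580185; -388298736/5580185 186385024/1116037]. tr(M)=420663236/2146225, det(M)=614656/2146225
char-poly roots: 196 and 3136/2146225
κ_2(A) = √(λ_max/λ_min) = √(196 / (3136/2146225)) = 366.2500


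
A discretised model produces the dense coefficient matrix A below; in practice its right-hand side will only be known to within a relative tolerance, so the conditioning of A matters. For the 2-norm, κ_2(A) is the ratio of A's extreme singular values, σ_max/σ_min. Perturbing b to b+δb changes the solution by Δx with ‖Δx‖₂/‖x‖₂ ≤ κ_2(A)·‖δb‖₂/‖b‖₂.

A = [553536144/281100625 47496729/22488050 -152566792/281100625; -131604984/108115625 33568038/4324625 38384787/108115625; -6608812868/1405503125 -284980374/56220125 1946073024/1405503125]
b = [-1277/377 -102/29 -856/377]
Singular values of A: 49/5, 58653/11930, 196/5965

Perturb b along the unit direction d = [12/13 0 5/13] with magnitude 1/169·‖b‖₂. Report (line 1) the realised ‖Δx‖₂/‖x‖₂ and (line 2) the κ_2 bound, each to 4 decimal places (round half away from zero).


0.0080
1.7648

σ_max = 49/5, σ_min = 196/5965
κ_2(A) = (49/5) / (196/5965) = 298.2500
perturbation bound = 298.2500·1/169 = 1.7648
solve Ax = b  →  x = [-33.5782 -0.3668 -117.0133]
‖b‖₂ = 5.3852 and ‖x‖₂ = 121.7364
Δx = A⁻¹·δb where δb = 1/169·5.3852·d; ‖Δx‖ = 0.9698
dividing the unrounded norms, ‖Δx‖/‖x‖ = 0.0080
so the bound overstates the realised error by a factor of ≈ 221.5376 (computed from the unrounded values)


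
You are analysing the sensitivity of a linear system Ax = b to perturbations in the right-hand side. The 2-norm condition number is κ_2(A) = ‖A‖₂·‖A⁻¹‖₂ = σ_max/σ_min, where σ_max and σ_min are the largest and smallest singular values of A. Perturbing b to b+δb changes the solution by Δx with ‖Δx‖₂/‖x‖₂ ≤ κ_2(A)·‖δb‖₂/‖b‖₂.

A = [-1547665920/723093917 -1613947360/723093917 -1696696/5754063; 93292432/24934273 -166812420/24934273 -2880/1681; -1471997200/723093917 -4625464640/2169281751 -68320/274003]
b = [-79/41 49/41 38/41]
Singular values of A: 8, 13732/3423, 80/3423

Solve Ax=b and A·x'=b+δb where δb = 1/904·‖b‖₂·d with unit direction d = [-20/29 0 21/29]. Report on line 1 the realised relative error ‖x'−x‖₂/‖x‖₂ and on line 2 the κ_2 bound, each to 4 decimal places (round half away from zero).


0.0014
0.3787

σ_max = 8, σ_min = 80/3423
condition number: 8 ÷ (80/3423) = 342.3000
worst-case relative error ≤ 342.3000 × 1/904 = 0.3787
solve Ax = b  →  x = [7.5019 -17.3565 83.4604]
‖b‖ = 2.4495, ‖x‖ = 85.5755
with δb = [-0.0019 0.0000 0.0020], A·Δx = δb → ‖Δx‖ = 0.1159
relative error = 0.0014
realised/bound (from unrounded values) ≈ 0.0036


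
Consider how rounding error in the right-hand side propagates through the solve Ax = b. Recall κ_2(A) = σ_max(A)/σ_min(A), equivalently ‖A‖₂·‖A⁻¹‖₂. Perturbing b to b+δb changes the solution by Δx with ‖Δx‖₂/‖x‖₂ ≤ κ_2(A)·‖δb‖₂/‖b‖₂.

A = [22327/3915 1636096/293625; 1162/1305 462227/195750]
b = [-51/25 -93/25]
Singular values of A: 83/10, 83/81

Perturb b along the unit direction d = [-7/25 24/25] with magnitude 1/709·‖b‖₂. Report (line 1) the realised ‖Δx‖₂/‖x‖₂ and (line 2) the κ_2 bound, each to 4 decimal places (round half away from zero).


0.0020
0.0114

largest singular value 83/10, smallest 83/81
κ = σ_max/σ_min = (83/10)/(83/81) = 8.1000
worst-case relative error ≤ 8.1000 × 1/709 = 0.0114
solve Ax = b  →  x = [1.8708 -2.2808]
2-norm of b is 4.2426; of x, 2.9499
δb = ε·‖b‖·d = [-0.0017 0.0057]; solving A·Δx = δb gives ‖Δx‖ = 0.0058
dividing the unrounded norms, ‖Δx‖/‖x‖ = 0.0020
tightness: 0.0020 against a bound of 0.0114 (unrounded ratio ≈ 0.1733)


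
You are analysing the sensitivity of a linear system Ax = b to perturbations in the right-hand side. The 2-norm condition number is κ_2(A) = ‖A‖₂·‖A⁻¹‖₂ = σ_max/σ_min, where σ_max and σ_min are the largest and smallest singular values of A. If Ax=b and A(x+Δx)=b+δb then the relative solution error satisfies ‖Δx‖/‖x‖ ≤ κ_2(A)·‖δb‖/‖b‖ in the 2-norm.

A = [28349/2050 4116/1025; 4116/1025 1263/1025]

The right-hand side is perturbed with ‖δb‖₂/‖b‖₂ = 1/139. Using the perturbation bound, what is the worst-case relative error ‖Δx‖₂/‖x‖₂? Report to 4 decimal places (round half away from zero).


AᵀA = [6971453/33620 508326/8405; 508326/8405 148293/8405]; tr = 1512925/6724, det = 5625/6724
char-poly roots: 225 and 25/6724
κ_2(A) = √(λ_max/λ_min) = √(225 / (25/6724)) = 246.0000
worst-case relative error ≤ 246.0000 × 1/139 = 1.7698

1.7698


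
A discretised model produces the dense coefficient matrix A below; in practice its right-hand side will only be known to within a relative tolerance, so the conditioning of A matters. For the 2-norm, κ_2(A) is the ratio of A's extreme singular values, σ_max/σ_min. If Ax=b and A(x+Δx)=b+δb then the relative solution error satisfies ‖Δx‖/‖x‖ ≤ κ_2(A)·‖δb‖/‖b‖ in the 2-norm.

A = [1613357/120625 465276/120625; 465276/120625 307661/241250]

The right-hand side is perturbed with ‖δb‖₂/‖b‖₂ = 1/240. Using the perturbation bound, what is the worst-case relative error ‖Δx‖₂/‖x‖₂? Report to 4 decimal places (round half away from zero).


AᵀA = [902208821/4656125 263113578/4656125; 263113578/4656125 307386341/18624500]; tr = 31329773/148996, det = 707281/148996
λ_max, λ_min = (31329773/148996 ± √981133148072025/22199808016)/2 = 841/4, 841/37249
σ_max=√(841/4)=(29/2), σ_min=√(841/37249)=(29/193) → κ = 96.5000
κ_2(A)·‖δb‖/‖b‖ = 0.4021

0.4021


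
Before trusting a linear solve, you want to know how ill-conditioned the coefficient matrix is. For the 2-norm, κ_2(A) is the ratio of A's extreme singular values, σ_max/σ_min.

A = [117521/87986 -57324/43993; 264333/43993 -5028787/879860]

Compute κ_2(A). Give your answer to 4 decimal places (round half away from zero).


370.0000

form AᵀA = [174478837/4605316 -830840031/23026580; -830840031/23026580 15825767449/460531600] with trace 39564389/547600 and determinant 83521/2190400
solving λ² − 39564389/547600·λ + 83521/2190400 = 0 gives λ = 289/4, 289/547600
σ_max=√(289/4)=(17/2), σ_min=√(289/547600)=(17/740) → κ = 370.0000


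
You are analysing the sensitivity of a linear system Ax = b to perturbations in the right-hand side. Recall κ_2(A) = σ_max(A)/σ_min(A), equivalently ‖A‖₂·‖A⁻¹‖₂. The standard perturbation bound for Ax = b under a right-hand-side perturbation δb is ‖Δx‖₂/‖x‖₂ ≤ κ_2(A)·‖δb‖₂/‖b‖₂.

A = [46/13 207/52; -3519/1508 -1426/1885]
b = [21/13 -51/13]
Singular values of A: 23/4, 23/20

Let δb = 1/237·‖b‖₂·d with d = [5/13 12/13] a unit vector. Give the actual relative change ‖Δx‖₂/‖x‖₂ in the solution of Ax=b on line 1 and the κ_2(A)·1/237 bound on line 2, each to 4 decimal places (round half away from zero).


from the listed singular values, σ₁ = 23/4, σ_n = 23/20
κ_2(A) = (23/4) / (23/20) = 5.0000
κ_2(A)·‖δb‖/‖b‖ = 0.0211
solve Ax = b  →  x = [2.1769 -1.5292]
‖b‖₂ = 4.2426 and ‖x‖₂ = 2.6604
re-solving with b+δb shifts x by Δx of norm 0.0156
realised ‖Δx‖/‖x‖ = 0.0059
tightness: 0.0059 against a bound of 0.0211 (unrounded ratio ≈ 0.2774)

0.0059
0.0211


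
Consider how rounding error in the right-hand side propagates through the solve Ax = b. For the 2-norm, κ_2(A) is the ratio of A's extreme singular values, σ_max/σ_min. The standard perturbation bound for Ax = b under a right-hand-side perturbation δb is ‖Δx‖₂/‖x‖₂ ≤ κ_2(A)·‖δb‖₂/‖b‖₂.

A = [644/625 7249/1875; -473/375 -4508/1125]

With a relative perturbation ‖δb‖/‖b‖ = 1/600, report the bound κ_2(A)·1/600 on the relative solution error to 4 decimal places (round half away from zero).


0.0750

form AᵀA = [9325849/3515625 95322304/10546875; 95322304/10546875 980983609/31640625] with trace 1703866/50625 and determinant 707281/1265625
λ_max, λ_min = (1703866/50625 ± √2897430369856/2562890625)/2 = 841/25, 841/50625
so κ_2 = √((841/25) / (841/50625)) = 45.0000
κ_2(A)·‖δb‖/‖b‖ = 0.0750


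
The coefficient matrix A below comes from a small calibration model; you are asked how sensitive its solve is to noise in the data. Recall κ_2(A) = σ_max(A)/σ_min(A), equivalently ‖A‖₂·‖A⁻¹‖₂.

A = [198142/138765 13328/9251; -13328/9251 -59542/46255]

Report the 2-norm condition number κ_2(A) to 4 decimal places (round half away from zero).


33.0000

M = AᵀA = [94207204/22896225 5970944/1526415; 5970944/1526415 9496004/2544025]. tr(M)=42728/5445, det(M)=38416/680625
solving λ² − 42728/5445·λ + 38416/680625 = 0 gives λ = 196/25, 196/27225
σ_max=√(196/25)=(14/5), σ_min=√(196/27225)=(14/165) → κ = 33.0000


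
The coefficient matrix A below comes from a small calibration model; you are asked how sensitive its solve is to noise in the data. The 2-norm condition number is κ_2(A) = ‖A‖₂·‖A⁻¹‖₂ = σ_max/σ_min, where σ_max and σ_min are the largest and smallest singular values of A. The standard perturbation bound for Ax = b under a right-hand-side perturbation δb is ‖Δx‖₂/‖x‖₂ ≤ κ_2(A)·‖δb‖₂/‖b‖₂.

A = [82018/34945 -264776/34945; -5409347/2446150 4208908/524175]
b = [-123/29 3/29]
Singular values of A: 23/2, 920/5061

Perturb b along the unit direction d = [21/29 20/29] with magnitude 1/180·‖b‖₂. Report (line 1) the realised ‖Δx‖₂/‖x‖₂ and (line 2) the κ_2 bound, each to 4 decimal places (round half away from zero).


0.0079
0.3515

largest singular value 23/2, smallest 920/5061
κ = σ_max/σ_min = (23/2)/(920/5061) = 63.2625
κ_2(A)·‖δb‖/‖b‖ = 0.3515
solve Ax = b  →  x = [-15.9162 -4.3705]
‖b‖ = 4.2426, ‖x‖ = 16.5053
Δx = A⁻¹·δb where δb = 1/180·4.2426·d; ‖Δx‖ = 0.1297
realised ‖Δx‖/‖x‖ = 0.0079
tightness: 0.0079 against a bound of 0.3515 (unrounded ratio ≈ 0.0224)


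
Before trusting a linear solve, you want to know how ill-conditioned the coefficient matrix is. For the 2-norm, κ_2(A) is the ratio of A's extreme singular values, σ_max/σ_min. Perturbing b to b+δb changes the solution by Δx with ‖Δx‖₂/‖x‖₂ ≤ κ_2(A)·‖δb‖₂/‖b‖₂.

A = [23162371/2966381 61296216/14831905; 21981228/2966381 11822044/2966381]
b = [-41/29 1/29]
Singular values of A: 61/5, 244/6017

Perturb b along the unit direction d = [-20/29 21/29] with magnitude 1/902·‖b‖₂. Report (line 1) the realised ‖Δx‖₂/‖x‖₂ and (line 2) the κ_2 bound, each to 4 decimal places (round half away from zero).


from the listed singular values, σ₁ = 61/5, σ_n = 244/6017
κ_2(A) = (61/5) / (244/6017) = 300.8500
κ_2(A)·‖δb‖/‖b‖ = 0.3335
solve Ax = b  →  x = [-11.6770 21.7201]
‖b‖ = 1.4142, ‖x‖ = 24.6600
re-solving with b+δb shifts x by Δx of norm 0.0387
relative error = 0.0016
so the bound overstates the realised error by a factor of ≈ 212.7343 (computed from the unrounded values)

0.0016
0.3335


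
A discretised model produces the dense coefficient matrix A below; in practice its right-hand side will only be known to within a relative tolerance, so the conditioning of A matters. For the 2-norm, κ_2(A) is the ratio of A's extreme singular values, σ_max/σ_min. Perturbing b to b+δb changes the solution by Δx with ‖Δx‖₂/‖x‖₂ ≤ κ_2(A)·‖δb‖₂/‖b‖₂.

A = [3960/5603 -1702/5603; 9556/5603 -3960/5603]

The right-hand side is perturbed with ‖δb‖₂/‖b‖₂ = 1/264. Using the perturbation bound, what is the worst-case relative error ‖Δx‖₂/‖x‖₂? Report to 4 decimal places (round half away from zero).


0.8163

AᵀA = [8230672/2414893 -3429360/2414893; -3429360/2414893 1429108/2414893]; tr = 743060/185761, det = 64/185761
char-poly roots: 4 and 16/185761
so κ_2 = √(4 / (16/185761)) = 215.5000
worst-case relative error ≤ 215.5000 × 1/264 = 0.8163


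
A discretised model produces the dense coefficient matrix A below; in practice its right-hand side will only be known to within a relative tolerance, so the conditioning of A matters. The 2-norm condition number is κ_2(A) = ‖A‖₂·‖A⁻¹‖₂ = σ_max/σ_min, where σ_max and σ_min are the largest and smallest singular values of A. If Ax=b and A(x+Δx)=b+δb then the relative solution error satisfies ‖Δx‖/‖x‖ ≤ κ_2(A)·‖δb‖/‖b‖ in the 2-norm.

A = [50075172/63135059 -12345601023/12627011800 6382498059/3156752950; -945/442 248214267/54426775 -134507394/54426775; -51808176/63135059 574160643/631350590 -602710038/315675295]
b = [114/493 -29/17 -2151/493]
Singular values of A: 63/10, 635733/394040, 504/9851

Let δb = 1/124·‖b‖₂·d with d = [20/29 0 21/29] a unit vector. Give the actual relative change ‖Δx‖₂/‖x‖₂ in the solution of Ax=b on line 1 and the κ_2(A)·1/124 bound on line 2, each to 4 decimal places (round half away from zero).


largest singular value 63/10, smallest 504/9851
κ_2(A) = (63/10) / (504/9851) = 123.1375
κ_2(A)·‖δb‖/‖b‖ = 0.9930
solve Ax = b  →  x = [54.3095 18.4343 -12.2761]
‖b‖ = 4.6904, ‖x‖ = 58.6519
with δb = [0.0261 0.0000 0.0274], A·Δx = δb → ‖Δx‖ = 0.7393
realised ‖Δx‖/‖x‖ = 0.0126
tightness: 0.0126 against a bound of 0.9930 (unrounded ratio ≈ 0.0127)

0.0126
0.9930


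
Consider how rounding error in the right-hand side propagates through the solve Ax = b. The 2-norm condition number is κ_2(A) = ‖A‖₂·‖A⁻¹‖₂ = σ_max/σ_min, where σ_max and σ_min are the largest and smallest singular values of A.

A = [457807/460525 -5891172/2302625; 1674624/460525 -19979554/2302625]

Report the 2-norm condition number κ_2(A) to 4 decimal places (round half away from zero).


141.7000

M = AᵀA = [4822324465/339333241 -57848416668/1696666205; -57848416668/1696666205 694221576916/8483331025]. tr(M)=4821181589/50197225, det(M)=23059204/50197225
solving λ² − 4821181589/50197225·λ + 23059204/50197225 = 0 gives λ = 2401/25, 9604/2007889
κ = σ_max/σ_min = (49/5)/(98/1417) = 141.7000


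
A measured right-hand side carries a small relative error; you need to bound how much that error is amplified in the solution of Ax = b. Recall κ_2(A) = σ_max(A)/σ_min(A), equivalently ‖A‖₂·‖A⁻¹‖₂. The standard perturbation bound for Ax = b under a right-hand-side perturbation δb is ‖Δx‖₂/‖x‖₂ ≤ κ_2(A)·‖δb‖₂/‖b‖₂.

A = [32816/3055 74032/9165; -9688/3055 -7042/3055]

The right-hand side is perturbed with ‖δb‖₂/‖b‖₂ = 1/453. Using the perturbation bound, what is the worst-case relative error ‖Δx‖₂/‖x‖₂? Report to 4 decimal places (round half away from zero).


AᵀA = [46829888/373321 105364112/1119963; 105364112/1119963 237081796/3359889]; tr = 658550788/3359889, det = 2458624/3359889
λ_max, λ_min = (658550788/3359889 ± √433656097560490000/11288854092321)/2 = 196, 12544/3359889
κ = σ_max/σ_min = 14/(112/1833) = 229.1250
bound on ‖Δx‖/‖x‖: κ·ε = 229.1250·1/453 = 0.5058

0.5058


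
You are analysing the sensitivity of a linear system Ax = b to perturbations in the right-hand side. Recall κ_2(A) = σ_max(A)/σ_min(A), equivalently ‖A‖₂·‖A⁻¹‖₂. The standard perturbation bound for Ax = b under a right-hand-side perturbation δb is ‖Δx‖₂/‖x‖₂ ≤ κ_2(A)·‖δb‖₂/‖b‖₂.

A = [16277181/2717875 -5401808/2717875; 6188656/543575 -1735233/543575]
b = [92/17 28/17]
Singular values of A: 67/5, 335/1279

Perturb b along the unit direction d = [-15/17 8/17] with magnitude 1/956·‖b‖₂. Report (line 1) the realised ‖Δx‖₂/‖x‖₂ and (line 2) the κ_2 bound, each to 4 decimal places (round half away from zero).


0.0015
0.0535

σ_max = 67/5, σ_min = 335/1279
κ_2(A) = (67/5) / (335/1279) = 51.1600
κ_2(A)·‖δb‖/‖b‖ = 0.0535
solve Ax = b  →  x = [-3.9895 -14.7444]
‖b‖ = 5.6569, ‖x‖ = 15.2746
δb = ε·‖b‖·d = [-0.0052 0.0028]; solving A·Δx = δb gives ‖Δx‖ = 0.0226
realised ‖Δx‖/‖x‖ = 0.0015
tightness: 0.0015 against a bound of 0.0535 (unrounded ratio ≈ 0.0276)


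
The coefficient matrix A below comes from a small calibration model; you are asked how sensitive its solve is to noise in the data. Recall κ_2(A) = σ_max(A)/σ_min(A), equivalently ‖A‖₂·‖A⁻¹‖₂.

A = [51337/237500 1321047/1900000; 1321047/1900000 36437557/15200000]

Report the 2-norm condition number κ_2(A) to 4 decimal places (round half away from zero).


AᵀA = [3062138209/5776000000 83961784179/46208000000; 83961784179/46208000000 2303017810249/369664000000]; tr = 3998391449/591462400, det = 28561/23658496
λ_max, λ_min = (3998391449/591462400 ± √15985444903675679601/349827770613760000)/2 = 169/25, 4225/23658496
κ_2(A) = √(λ_max/λ_min) = √((169/25) / (4225/23658496)) = 194.5600

194.5600


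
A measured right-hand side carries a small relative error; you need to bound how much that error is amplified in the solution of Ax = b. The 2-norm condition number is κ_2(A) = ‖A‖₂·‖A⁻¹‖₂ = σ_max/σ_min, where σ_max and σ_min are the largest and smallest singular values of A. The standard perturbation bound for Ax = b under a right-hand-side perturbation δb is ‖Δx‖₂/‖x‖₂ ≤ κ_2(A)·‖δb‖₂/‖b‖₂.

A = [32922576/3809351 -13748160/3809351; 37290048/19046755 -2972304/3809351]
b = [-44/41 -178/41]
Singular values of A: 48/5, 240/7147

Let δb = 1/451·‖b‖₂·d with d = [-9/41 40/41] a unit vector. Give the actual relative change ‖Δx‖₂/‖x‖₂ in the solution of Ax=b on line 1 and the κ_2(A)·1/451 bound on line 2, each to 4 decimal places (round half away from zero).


0.0025
0.6339

largest singular value 48/5, smallest 240/7147
condition number: (48/5) ÷ (240/7147) = 285.8800
κ_2(A)·‖δb‖/‖b‖ = 0.6339
solve Ax = b  →  x = [-46.0064 -109.8737]
‖b‖₂ = 4.4721 and ‖x‖₂ = 119.1168
Δx = A⁻¹·δb where δb = 1/451·4.4721·d; ‖Δx‖ = 0.2953
realised ‖Δx‖/‖x‖ = 0.0025
tightness: 0.0025 against a bound of 0.6339 (unrounded ratio ≈ 0.0039)


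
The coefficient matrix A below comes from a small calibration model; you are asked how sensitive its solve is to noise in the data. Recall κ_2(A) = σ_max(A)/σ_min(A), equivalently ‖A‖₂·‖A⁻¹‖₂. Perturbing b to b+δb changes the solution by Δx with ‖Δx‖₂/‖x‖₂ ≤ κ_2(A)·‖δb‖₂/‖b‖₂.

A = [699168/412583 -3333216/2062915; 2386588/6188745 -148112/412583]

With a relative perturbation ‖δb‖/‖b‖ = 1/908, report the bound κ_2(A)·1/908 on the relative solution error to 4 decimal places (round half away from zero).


AᵀA = [68818487824/22784393025 -873874624/303791907; -873874624/303791907 6935608576/2531599225]; tr = 156051088/27092025, det = 16384/75255625
solving λ² − 156051088/27092025·λ + 16384/75255625 = 0 gives λ = 144/25, 1024/27092025
σ_max=√(144/25)=(12/5), σ_min=√(1024/27092025)=(32/5205) → κ = 390.3750
κ_2(A)·‖δb‖/‖b‖ = 0.4299

0.4299


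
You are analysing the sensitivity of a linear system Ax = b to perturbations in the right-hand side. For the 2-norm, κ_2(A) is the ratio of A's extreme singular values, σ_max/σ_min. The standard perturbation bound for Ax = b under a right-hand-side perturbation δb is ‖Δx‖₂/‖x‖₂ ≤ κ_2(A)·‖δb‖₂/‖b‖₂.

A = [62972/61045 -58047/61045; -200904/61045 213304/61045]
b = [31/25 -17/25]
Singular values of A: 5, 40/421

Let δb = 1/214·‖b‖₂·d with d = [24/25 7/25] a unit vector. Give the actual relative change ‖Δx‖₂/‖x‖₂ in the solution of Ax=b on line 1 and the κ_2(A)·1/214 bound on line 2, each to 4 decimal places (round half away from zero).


0.0066
0.2459

from the listed singular values, σ₁ = 5, σ_n = 40/421
κ = σ_max/σ_min = 5/(40/421) = 52.6250
worst-case relative error ≤ 52.6250 × 1/214 = 0.2459
solve Ax = b  →  x = [7.7595 7.1138]
‖b‖₂ = 1.4142 and ‖x‖₂ = 10.5269
re-solving with b+δb shifts x by Δx of norm 0.0696
dividing the unrounded norms, ‖Δx‖/‖x‖ = 0.0066
so the bound overstates the realised error by a factor of ≈ 37.2182 (computed from the unrounded values)


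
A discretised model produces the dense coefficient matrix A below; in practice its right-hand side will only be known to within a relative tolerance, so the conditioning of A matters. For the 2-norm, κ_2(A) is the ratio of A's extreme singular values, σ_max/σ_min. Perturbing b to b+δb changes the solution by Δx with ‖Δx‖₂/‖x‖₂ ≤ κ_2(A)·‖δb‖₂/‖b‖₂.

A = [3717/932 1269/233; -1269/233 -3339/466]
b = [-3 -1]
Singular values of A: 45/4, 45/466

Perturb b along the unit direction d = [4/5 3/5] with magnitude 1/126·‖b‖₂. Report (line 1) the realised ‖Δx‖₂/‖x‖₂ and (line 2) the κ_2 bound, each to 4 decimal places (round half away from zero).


from the listed singular values, σ₁ = 45/4, σ_n = 45/466
κ_2(A) = (45/4) / (45/466) = 116.5000
worst-case relative error ≤ 116.5000 × 1/126 = 0.9246
solve Ax = b  →  x = [24.8000 -18.7111]
2-norm of b is 3.1623; of x, 31.0668
re-solving with b+δb shifts x by Δx of norm 0.2599
realised ‖Δx‖/‖x‖ = 0.0084
realised/bound (from unrounded values) ≈ 0.0090

0.0084
0.9246
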